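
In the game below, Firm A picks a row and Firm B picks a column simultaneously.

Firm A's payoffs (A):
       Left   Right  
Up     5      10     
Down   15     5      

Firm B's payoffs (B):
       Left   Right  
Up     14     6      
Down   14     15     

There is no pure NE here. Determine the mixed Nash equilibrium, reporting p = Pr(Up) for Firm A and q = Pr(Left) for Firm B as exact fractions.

Each player's mixing probability is pinned down by making the *other* player indifferent.
Firm B indifferent between Left and Right: p·14 + (1−p)·14 = p·6 + (1−p)·15 ⟹ 14 + 0p = 15 + (-9)p ⟹ p = 1/9.
Firm A indifferent between Up and Down: q·5 + (1−q)·10 = q·15 + (1−q)·5 ⟹ 10 + (-5)q = 5 + 10q ⟹ q = 1/3.

p = 1/9, q = 1/3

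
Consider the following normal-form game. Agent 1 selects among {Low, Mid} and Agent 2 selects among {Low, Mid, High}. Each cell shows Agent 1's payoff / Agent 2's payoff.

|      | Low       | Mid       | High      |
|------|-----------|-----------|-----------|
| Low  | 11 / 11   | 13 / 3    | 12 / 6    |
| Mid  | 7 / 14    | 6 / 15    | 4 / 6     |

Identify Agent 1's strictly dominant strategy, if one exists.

Low

Check whether one of Agent 1's strategies beats all alternatives regardless of what the opponent does.
Low strictly dominates: vs Low: 11 > 7; vs Mid: 13 > 6; vs High: 12 > 4.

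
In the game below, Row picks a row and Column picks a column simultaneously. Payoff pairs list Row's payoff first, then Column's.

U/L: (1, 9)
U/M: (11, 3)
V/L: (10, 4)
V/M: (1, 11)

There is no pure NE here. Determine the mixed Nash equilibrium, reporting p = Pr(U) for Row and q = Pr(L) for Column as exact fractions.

Each player's mixing probability is pinned down by making the *other* player indifferent.
Column indifferent between L and M: p·9 + (1−p)·4 = p·3 + (1−p)·11 ⟹ 4 + 5p = 11 + (-8)p ⟹ p = 7/13.
Row indifferent between U and V: q·1 + (1−q)·11 = q·10 + (1−q)·1 ⟹ 11 + (-10)q = 1 + 9q ⟹ q = 10/19.

p = 7/13, q = 10/19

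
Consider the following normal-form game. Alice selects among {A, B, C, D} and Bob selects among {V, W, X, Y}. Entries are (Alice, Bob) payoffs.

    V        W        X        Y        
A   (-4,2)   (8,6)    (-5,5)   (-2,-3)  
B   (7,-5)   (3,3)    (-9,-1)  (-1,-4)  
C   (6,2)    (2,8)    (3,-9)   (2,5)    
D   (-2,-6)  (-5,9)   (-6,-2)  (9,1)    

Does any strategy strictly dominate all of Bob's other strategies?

W

A strategy is strictly dominant if it gives Bob a strictly higher payoff than every other strategy, against every choice by the opponent.
W strictly dominates: vs A: 6 > each of {2, 5, -3}; vs B: 3 > each of {-5, -1, -4}; vs C: 8 > each of {2, -9, 5}; vs D: 9 > each of {-6, -2, 1}.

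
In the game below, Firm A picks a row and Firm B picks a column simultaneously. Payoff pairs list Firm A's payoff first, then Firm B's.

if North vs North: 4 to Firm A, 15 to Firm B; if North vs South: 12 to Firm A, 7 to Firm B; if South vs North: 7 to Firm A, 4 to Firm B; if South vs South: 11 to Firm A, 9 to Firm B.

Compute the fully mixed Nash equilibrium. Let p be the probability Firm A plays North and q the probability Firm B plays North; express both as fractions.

p = 5/13, q = 1/4

In a mixed NE each player is indifferent between their pure strategies, so the opponent's mix sets the indifference.
Firm B indifferent between North and South: p·15 + (1−p)·4 = p·7 + (1−p)·9 ⟹ 4 + 11p = 9 + (-2)p ⟹ p = 5/13.
Firm A indifferent between North and South: q·4 + (1−q)·12 = q·7 + (1−q)·11 ⟹ 12 + (-8)q = 11 + (-4)q ⟹ q = 1/4.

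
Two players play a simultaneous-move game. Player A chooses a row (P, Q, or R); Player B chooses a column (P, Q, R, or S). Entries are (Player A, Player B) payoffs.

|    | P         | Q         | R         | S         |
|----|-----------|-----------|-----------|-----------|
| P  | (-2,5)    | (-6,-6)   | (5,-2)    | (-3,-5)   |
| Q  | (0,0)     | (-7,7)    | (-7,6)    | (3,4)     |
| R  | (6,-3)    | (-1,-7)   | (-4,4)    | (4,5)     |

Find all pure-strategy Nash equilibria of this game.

(R, S)

Check mutual best responses: a cell is a NE iff neither player can gain by unilaterally deviating.
Player A's best responses — vs P: R (payoff 6); vs Q: R (payoff -1); vs R: P (payoff 5); vs S: R (payoff 4).
Player B's best responses — vs P: P (payoff 5); vs Q: Q (payoff 7); vs R: S (payoff 5).
The only mutual best response is (R, S); neither player gains by switching there.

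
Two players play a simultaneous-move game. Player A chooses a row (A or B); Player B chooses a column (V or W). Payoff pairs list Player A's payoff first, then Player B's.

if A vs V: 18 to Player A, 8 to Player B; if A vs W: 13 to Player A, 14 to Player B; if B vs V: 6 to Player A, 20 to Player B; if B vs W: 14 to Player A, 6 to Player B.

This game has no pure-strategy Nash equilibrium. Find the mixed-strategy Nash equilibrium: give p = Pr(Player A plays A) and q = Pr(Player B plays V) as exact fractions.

Each player's mixing probability is pinned down by making the *other* player indifferent.
Player B indifferent between V and W: p·8 + (1−p)·20 = p·14 + (1−p)·6 ⟹ 20 + (-12)p = 6 + 8p ⟹ p = 7/10.
Player A indifferent between A and B: q·18 + (1−q)·13 = q·6 + (1−q)·14 ⟹ 13 + 5q = 14 + (-8)q ⟹ q = 1/13.

p = 7/10, q = 1/13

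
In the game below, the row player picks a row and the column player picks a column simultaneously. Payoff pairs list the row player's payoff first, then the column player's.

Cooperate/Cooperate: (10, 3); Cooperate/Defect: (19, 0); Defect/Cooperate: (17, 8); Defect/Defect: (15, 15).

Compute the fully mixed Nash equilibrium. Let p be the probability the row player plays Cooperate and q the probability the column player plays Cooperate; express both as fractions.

p = 7/10, q = 4/11

In a mixed NE each player is indifferent between their pure strategies, so the opponent's mix sets the indifference.
The column player indifferent between Cooperate and Defect: p·3 + (1−p)·8 = p·0 + (1−p)·15 ⟹ 8 + (-5)p = 15 + (-15)p ⟹ p = 7/10.
The row player indifferent between Cooperate and Defect: q·10 + (1−q)·19 = q·17 + (1−q)·15 ⟹ 19 + (-9)q = 15 + 2q ⟹ q = 4/11.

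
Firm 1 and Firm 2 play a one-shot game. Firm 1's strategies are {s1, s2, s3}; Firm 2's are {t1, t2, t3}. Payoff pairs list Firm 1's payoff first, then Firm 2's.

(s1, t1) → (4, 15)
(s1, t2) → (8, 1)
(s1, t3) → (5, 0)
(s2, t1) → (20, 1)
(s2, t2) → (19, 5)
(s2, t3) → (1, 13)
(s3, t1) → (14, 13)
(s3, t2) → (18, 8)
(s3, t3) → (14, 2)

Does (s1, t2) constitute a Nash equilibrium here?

No

Holding Firm 2 at t2: Firm 1 gets 8 from s1 but could get 19 by switching to s2. Firm 1 has a profitable deviation.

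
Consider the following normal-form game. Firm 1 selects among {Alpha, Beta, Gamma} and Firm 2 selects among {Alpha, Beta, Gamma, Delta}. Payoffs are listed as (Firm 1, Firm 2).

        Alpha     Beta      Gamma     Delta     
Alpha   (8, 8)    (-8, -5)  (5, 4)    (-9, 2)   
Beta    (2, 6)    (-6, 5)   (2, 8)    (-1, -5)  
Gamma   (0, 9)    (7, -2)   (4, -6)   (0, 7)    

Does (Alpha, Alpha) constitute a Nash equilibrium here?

Yes

Holding Firm 2 at Alpha: Firm 1 gets 8 from Alpha, versus 2 from Beta, 0 from Gamma. No profitable deviation for Firm 1.
Holding Firm 1 at Alpha: Firm 2 gets 8 from Alpha, versus -5 from Beta, 4 from Gamma, 2 from Delta. No profitable deviation for Firm 2 either.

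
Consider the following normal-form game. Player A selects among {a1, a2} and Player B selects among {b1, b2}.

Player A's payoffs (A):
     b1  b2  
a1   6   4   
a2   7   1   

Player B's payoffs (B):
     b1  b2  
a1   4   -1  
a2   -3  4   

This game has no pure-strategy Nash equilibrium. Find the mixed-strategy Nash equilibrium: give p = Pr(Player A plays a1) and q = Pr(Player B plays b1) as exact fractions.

p = 7/12, q = 3/4

Each player's mixing probability is pinned down by making the *other* player indifferent.
Player B indifferent between b1 and b2: p·4 + (1−p)·(-3) = p·(-1) + (1−p)·4 ⟹ (-3) + 7p = 4 + (-5)p ⟹ p = 7/12.
Player A indifferent between a1 and a2: q·6 + (1−q)·4 = q·7 + (1−q)·1 ⟹ 4 + 2q = 1 + 6q ⟹ q = 3/4.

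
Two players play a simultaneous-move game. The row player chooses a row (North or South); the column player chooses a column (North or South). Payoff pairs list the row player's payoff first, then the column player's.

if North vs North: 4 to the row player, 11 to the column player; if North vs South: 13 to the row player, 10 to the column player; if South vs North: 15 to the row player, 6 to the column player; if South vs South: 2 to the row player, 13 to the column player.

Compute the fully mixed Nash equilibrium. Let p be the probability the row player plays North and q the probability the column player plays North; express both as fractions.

In a mixed NE each player is indifferent between their pure strategies, so the opponent's mix sets the indifference.
The column player indifferent between North and South: p·11 + (1−p)·6 = p·10 + (1−p)·13 ⟹ 6 + 5p = 13 + (-3)p ⟹ p = 7/8.
The row player indifferent between North and South: q·4 + (1−q)·13 = q·15 + (1−q)·2 ⟹ 13 + (-9)q = 2 + 13q ⟹ q = 1/2.

p = 7/8, q = 1/2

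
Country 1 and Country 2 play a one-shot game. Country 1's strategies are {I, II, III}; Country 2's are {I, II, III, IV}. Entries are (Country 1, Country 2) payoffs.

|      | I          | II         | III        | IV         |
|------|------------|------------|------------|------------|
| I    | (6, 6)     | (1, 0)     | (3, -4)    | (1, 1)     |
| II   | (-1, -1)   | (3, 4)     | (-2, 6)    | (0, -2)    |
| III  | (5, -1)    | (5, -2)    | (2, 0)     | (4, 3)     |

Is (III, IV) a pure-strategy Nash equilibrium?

Yes

Holding Country 2 at IV: Country 1 gets 4 from III, versus 1 from I, 0 from II. No profitable deviation for Country 1.
Holding Country 1 at III: Country 2 gets 3 from IV, versus -1 from I, -2 from II, 0 from III. No profitable deviation for Country 2 either.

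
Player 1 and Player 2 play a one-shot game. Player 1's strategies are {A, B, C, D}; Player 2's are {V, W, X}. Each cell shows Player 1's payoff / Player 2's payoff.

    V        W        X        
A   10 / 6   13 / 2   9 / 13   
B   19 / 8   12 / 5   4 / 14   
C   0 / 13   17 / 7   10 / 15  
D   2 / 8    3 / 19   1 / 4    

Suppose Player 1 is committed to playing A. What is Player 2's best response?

X

With Player 1 fixed at A, Player 2's payoffs are: V → 6, W → 2, X → 13.
The maximum is 13, achieved by X.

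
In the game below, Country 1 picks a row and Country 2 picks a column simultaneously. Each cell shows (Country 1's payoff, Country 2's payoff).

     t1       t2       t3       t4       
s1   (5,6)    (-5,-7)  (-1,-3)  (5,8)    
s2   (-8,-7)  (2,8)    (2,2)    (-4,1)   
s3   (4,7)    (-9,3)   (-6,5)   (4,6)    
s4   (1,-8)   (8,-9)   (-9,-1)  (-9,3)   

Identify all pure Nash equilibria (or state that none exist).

(s1, t4)

Check mutual best responses: a cell is a NE iff neither player can gain by unilaterally deviating.
Country 1's best responses — vs t1: s1 (payoff 5); vs t2: s4 (payoff 8); vs t3: s2 (payoff 2); vs t4: s1 (payoff 5).
Country 2's best responses — vs s1: t4 (payoff 8); vs s2: t2 (payoff 8); vs s3: t1 (payoff 7); vs s4: t4 (payoff 3).
The only mutual best response is (s1, t4); neither player gains by switching there.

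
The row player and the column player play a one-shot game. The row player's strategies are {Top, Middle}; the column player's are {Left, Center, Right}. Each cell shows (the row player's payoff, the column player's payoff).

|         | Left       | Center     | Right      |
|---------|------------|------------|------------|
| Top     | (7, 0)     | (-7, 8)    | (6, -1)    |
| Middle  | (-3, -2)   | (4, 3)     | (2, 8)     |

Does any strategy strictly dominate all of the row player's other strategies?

A strategy is strictly dominant if it gives the row player a strictly higher payoff than every other strategy, against every choice by the opponent.
Top is not dominant: against Center, Middle gives 4 > -7.
Middle is not dominant: against Left, Top gives 7 > -3.
No single strategy is best against every opponent action.

None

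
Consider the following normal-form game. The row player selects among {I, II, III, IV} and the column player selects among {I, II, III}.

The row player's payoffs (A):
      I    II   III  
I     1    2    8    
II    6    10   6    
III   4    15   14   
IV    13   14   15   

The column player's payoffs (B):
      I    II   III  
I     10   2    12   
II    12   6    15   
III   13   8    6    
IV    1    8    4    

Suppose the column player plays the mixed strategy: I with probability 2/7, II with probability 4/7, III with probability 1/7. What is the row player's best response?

IV

The row player's best reply maximizes expected payoff against the mix.
I: (2/7)·1 + (4/7)·2 + (1/7)·8 = 18/7
II: (2/7)·6 + (4/7)·10 + (1/7)·6 = 58/7
III: (2/7)·4 + (4/7)·15 + (1/7)·14 = 82/7
IV: (2/7)·13 + (4/7)·14 + (1/7)·15 = 97/7
Highest expected payoff is 97/7, from IV.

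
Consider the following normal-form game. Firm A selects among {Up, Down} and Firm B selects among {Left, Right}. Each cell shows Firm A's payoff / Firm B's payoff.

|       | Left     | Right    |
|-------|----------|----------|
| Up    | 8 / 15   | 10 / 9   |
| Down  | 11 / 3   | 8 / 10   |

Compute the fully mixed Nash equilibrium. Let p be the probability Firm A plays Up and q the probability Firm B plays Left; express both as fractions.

Each player's mixing probability is pinned down by making the *other* player indifferent.
Firm B indifferent between Left and Right: p·15 + (1−p)·3 = p·9 + (1−p)·10 ⟹ 3 + 12p = 10 + (-1)p ⟹ p = 7/13.
Firm A indifferent between Up and Down: q·8 + (1−q)·10 = q·11 + (1−q)·8 ⟹ 10 + (-2)q = 8 + 3q ⟹ q = 2/5.

p = 7/13, q = 2/5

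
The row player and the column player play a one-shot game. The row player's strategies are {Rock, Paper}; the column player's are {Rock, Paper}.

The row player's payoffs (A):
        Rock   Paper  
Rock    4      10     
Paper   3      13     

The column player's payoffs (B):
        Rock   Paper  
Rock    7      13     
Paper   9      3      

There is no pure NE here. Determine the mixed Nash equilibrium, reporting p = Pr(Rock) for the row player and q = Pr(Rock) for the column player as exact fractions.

Each player's mixing probability is pinned down by making the *other* player indifferent.
The column player indifferent between Rock and Paper: p·7 + (1−p)·9 = p·13 + (1−p)·3 ⟹ 9 + (-2)p = 3 + 10p ⟹ p = 1/2.
The row player indifferent between Rock and Paper: q·4 + (1−q)·10 = q·3 + (1−q)·13 ⟹ 10 + (-6)q = 13 + (-10)q ⟹ q = 3/4.

p = 1/2, q = 3/4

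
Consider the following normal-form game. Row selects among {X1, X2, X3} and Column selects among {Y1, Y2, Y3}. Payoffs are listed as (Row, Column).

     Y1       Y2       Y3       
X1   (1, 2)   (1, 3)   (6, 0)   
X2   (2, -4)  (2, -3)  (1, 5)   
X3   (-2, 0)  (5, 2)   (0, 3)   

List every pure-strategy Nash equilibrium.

A profile is a Nash equilibrium when each player is best-responding to the other.
Row's best responses — vs Y1: X2 (payoff 2); vs Y2: X3 (payoff 5); vs Y3: X1 (payoff 6).
Column's best responses — vs X1: Y2 (payoff 3); vs X2: Y3 (payoff 5); vs X3: Y3 (payoff 3).
No cell has both players best-responding. For instance, Row's best reply to Y3 is X1, but against X1 Column prefers Y2 over Y3.

There is no pure-strategy Nash equilibrium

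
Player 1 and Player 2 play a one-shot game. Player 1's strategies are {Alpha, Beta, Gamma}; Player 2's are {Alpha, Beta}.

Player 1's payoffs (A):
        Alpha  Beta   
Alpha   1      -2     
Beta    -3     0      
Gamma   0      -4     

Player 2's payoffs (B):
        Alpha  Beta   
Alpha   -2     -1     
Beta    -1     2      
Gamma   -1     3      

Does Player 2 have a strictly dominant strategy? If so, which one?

Beta

Check whether one of Player 2's strategies beats all alternatives regardless of what the opponent does.
Beta strictly dominates: vs Alpha: -1 > -2; vs Beta: 2 > -1; vs Gamma: 3 > -1.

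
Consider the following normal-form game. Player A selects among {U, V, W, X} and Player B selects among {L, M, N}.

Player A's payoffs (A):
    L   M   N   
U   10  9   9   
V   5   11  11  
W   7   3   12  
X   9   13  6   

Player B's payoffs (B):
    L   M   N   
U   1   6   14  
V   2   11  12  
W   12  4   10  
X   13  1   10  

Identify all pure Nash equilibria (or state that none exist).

There is no pure-strategy Nash equilibrium

Check mutual best responses: a cell is a NE iff neither player can gain by unilaterally deviating.
Player A's best responses — vs L: U (payoff 10); vs M: X (payoff 13); vs N: W (payoff 12).
Player B's best responses — vs U: N (payoff 14); vs V: N (payoff 12); vs W: L (payoff 12); vs X: L (payoff 13).
No cell has both players best-responding. For instance, Player A's best reply to N is W, but against W Player B prefers L over N.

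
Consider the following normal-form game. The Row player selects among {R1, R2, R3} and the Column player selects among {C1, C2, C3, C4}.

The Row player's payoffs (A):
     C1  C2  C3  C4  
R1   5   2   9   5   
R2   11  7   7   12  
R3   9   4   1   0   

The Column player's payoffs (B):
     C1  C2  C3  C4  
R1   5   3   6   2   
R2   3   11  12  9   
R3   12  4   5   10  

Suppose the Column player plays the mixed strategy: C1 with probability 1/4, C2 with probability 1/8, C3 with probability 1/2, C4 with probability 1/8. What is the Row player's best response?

The Row player's best reply maximizes expected payoff against the mix.
R1: (1/4)·5 + (1/8)·2 + (1/2)·9 + (1/8)·5 = 53/8
R2: (1/4)·11 + (1/8)·7 + (1/2)·7 + (1/8)·12 = 69/8
R3: (1/4)·9 + (1/8)·4 + (1/2)·1 + (1/8)·0 = 13/4
Highest expected payoff is 69/8, from R2.

R2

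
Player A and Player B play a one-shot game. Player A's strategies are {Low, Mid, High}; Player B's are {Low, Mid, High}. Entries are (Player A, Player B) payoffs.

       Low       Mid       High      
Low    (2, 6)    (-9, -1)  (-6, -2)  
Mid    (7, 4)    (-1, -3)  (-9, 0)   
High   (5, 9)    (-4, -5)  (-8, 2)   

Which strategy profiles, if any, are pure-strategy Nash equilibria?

(Mid, Low)

Check mutual best responses: a cell is a NE iff neither player can gain by unilaterally deviating.
Player A's best responses — vs Low: Mid (payoff 7); vs Mid: Mid (payoff -1); vs High: Low (payoff -6).
Player B's best responses — vs Low: Low (payoff 6); vs Mid: Low (payoff 4); vs High: Low (payoff 9).
The only mutual best response is (Mid, Low); neither player gains by switching there.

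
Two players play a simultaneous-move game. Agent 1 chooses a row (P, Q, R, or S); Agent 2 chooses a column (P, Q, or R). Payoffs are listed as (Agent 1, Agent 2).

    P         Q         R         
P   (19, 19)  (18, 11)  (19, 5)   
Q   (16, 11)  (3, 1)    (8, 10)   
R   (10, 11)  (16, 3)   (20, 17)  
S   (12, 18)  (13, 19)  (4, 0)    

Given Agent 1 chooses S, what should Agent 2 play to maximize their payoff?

Q

With Agent 1 fixed at S, Agent 2's payoffs are: P → 18, Q → 19, R → 0.
The maximum is 19, achieved by Q.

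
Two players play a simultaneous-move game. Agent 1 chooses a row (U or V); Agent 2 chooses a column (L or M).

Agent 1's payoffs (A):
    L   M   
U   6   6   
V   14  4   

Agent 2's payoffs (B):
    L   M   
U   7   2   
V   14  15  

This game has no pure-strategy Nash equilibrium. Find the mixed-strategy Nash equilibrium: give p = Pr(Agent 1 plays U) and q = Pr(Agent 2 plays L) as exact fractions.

p = 1/6, q = 1/5

In a mixed NE each player is indifferent between their pure strategies, so the opponent's mix sets the indifference.
Agent 2 indifferent between L and M: p·7 + (1−p)·14 = p·2 + (1−p)·15 ⟹ 14 + (-7)p = 15 + (-13)p ⟹ p = 1/6.
Agent 1 indifferent between U and V: q·6 + (1−q)·6 = q·14 + (1−q)·4 ⟹ 6 + 0q = 4 + 10q ⟹ q = 1/5.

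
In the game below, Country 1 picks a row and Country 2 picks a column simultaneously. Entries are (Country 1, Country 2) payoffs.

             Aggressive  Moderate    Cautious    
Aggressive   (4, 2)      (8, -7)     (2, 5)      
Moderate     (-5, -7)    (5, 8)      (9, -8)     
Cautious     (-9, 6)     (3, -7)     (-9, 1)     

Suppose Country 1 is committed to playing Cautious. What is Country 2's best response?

Aggressive

With Country 1 fixed at Cautious, Country 2's payoffs are: Aggressive → 6, Moderate → -7, Cautious → 1.
The maximum is 6, achieved by Aggressive.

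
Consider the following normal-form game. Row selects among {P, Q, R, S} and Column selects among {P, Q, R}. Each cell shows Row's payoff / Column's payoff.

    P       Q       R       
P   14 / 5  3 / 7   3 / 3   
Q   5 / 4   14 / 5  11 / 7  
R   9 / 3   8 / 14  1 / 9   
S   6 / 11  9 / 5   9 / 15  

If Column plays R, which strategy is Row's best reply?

With Column fixed at R, Row's payoffs are: P → 3, Q → 11, R → 1, S → 9.
The maximum is 11, achieved by Q.

Q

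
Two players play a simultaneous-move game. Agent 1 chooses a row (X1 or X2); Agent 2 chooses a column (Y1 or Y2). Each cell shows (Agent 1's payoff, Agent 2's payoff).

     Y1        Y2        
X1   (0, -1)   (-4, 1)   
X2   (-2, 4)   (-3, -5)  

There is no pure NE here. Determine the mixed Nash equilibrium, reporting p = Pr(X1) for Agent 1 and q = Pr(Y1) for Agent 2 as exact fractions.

Each player's mixing probability is pinned down by making the *other* player indifferent.
Agent 2 indifferent between Y1 and Y2: p·(-1) + (1−p)·4 = p·1 + (1−p)·(-5) ⟹ 4 + (-5)p = (-5) + 6p ⟹ p = 9/11.
Agent 1 indifferent between X1 and X2: q·0 + (1−q)·(-4) = q·(-2) + (1−q)·(-3) ⟹ (-4) + 4q = (-3) + 1q ⟹ q = 1/3.

p = 9/11, q = 1/3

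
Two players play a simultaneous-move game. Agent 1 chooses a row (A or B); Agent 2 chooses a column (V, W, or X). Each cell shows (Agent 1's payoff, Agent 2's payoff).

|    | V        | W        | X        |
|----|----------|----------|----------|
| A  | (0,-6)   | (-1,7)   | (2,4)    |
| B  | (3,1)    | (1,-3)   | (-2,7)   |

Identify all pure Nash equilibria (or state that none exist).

A profile is a Nash equilibrium when each player is best-responding to the other.
Agent 1's best responses — vs V: B (payoff 3); vs W: B (payoff 1); vs X: A (payoff 2).
Agent 2's best responses — vs A: W (payoff 7); vs B: X (payoff 7).
No cell has both players best-responding. For instance, Agent 1's best reply to W is B, but against B Agent 2 prefers X over W.

None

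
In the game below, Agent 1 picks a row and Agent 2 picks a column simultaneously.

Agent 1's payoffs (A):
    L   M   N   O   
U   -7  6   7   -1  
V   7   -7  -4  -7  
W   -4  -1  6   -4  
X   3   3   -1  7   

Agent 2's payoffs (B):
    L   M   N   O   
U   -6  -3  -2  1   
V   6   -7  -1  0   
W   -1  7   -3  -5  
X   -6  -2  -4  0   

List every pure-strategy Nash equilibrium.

(V, L) and (X, O)

Check mutual best responses: a cell is a NE iff neither player can gain by unilaterally deviating.
Agent 1's best responses — vs L: V (payoff 7); vs M: U (payoff 6); vs N: U (payoff 7); vs O: X (payoff 7).
Agent 2's best responses — vs U: O (payoff 1); vs V: L (payoff 6); vs W: M (payoff 7); vs X: O (payoff 0).
Mutual best responses occur at (V, L) and (X, O); at each, neither player gains by switching.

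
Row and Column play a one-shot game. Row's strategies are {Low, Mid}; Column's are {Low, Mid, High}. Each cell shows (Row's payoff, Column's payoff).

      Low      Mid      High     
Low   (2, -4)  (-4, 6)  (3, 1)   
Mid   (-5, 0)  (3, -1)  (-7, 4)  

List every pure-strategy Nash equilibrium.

Find each player's best response to every opponent strategy; NE are the intersections.
Row's best responses — vs Low: Low (payoff 2); vs Mid: Mid (payoff 3); vs High: Low (payoff 3).
Column's best responses — vs Low: Mid (payoff 6); vs Mid: High (payoff 4).
No cell has both players best-responding. For instance, Row's best reply to High is Low, but against Low Column prefers Mid over High.

None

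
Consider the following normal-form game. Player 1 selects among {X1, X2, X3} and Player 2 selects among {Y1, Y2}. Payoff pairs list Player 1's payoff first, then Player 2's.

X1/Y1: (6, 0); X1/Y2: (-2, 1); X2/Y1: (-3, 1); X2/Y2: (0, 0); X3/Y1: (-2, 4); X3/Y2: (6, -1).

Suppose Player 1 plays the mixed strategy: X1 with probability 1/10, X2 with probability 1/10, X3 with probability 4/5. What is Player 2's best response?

Compute Player 2's expected payoff from each pure strategy against the given mix.
Y1: (1/10)·0 + (1/10)·1 + (4/5)·4 = 33/10
Y2: (1/10)·1 + (1/10)·0 + (4/5)·(-1) = -7/10
Highest expected payoff is 33/10, from Y1.

Y1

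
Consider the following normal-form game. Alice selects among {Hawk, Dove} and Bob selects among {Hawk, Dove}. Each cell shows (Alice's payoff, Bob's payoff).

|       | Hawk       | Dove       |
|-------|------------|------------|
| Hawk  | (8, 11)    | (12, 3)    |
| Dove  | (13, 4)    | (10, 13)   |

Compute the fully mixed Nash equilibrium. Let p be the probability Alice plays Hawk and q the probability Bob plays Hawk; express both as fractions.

Each player's mixing probability is pinned down by making the *other* player indifferent.
Bob indifferent between Hawk and Dove: p·11 + (1−p)·4 = p·3 + (1−p)·13 ⟹ 4 + 7p = 13 + (-10)p ⟹ p = 9/17.
Alice indifferent between Hawk and Dove: q·8 + (1−q)·12 = q·13 + (1−q)·10 ⟹ 12 + (-4)q = 10 + 3q ⟹ q = 2/7.

p = 9/17, q = 2/7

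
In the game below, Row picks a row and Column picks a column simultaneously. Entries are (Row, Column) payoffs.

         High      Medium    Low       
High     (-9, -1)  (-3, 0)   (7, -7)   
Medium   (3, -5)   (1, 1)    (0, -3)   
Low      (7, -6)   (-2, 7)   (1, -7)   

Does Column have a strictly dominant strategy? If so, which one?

Check whether one of Column's strategies beats all alternatives regardless of what the opponent does.
Medium strictly dominates: vs High: 0 > each of {-1, -7}; vs Medium: 1 > each of {-5, -3}; vs Low: 7 > each of {-6, -7}.

Medium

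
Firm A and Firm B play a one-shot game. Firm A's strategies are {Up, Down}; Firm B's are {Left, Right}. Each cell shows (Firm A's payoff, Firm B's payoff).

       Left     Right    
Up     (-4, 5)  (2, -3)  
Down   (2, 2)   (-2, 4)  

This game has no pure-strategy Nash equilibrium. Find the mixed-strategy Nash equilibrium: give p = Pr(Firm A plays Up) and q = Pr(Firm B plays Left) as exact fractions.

In a mixed NE each player is indifferent between their pure strategies, so the opponent's mix sets the indifference.
Firm B indifferent between Left and Right: p·5 + (1−p)·2 = p·(-3) + (1−p)·4 ⟹ 2 + 3p = 4 + (-7)p ⟹ p = 1/5.
Firm A indifferent between Up and Down: q·(-4) + (1−q)·2 = q·2 + (1−q)·(-2) ⟹ 2 + (-6)q = (-2) + 4q ⟹ q = 2/5.

p = 1/5, q = 2/5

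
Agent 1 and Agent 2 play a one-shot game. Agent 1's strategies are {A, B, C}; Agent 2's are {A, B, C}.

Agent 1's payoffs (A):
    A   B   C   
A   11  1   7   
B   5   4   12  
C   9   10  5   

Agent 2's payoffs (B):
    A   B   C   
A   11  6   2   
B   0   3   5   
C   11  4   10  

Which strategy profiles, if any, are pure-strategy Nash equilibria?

A profile is a Nash equilibrium when each player is best-responding to the other.
Agent 1's best responses — vs A: A (payoff 11); vs B: C (payoff 10); vs C: B (payoff 12).
Agent 2's best responses — vs A: A (payoff 11); vs B: C (payoff 5); vs C: A (payoff 11).
Mutual best responses occur at (A, A) and (B, C); at each, neither player gains by switching.

(A, A) and (B, C)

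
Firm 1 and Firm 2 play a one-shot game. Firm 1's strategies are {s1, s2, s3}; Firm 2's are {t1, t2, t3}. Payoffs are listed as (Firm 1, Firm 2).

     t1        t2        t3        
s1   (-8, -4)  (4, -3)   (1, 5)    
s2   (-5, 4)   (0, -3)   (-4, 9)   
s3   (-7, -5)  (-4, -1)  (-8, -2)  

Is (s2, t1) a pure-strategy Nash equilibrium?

Holding Firm 2 at t1: Firm 1 gets -5 from s2, versus -8 from s1, -7 from s3. No profitable deviation for Firm 1.
Holding Firm 1 at s2: Firm 2 gets 4 from t1 but could get 9 by switching to t3. Firm 2 has a profitable deviation.

No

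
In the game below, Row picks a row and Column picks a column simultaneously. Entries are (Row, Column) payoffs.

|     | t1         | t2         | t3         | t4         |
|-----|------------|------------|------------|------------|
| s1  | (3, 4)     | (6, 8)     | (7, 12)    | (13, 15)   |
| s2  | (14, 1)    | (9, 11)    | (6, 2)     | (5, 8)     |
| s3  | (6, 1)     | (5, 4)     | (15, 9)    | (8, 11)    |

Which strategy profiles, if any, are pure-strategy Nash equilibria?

Find each player's best response to every opponent strategy; NE are the intersections.
Row's best responses — vs t1: s2 (payoff 14); vs t2: s2 (payoff 9); vs t3: s3 (payoff 15); vs t4: s1 (payoff 13).
Column's best responses — vs s1: t4 (payoff 15); vs s2: t2 (payoff 11); vs s3: t4 (payoff 11).
Mutual best responses occur at (s1, t4) and (s2, t2); at each, neither player gains by switching.

(s1, t4) and (s2, t2)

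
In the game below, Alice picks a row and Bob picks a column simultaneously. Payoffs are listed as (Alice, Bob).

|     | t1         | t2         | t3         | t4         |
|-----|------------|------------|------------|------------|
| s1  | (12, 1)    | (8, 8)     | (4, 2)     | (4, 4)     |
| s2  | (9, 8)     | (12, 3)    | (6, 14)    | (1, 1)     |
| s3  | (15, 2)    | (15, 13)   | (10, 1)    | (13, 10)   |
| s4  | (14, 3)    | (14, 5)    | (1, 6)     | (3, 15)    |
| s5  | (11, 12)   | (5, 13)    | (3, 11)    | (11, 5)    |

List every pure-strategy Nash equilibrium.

Find each player's best response to every opponent strategy; NE are the intersections.
Alice's best responses — vs t1: s3 (payoff 15); vs t2: s3 (payoff 15); vs t3: s3 (payoff 10); vs t4: s3 (payoff 13).
Bob's best responses — vs s1: t2 (payoff 8); vs s2: t3 (payoff 14); vs s3: t2 (payoff 13); vs s4: t4 (payoff 15); vs s5: t2 (payoff 13).
The only mutual best response is (s3, t2); neither player gains by switching there.

(s3, t2)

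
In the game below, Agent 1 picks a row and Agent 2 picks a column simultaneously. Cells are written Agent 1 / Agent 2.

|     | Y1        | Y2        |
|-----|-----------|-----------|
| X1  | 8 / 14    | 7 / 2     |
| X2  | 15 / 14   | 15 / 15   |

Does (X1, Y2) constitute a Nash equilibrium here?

Holding Agent 2 at Y2: Agent 1 gets 7 from X1 but could get 15 by switching to X2. Agent 1 has a profitable deviation.

No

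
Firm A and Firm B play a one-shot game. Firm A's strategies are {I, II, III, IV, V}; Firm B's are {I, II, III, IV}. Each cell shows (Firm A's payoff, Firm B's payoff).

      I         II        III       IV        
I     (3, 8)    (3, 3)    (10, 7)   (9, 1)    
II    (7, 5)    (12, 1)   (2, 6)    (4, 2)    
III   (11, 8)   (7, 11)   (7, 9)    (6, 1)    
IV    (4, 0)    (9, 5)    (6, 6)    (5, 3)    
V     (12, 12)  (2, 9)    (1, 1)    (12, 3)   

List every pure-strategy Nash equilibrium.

Check mutual best responses: a cell is a NE iff neither player can gain by unilaterally deviating.
Firm A's best responses — vs I: V (payoff 12); vs II: II (payoff 12); vs III: I (payoff 10); vs IV: V (payoff 12).
Firm B's best responses — vs I: I (payoff 8); vs II: III (payoff 6); vs III: II (payoff 11); vs IV: III (payoff 6); vs V: I (payoff 12).
The only mutual best response is (V, I); neither player gains by switching there.

(V, I)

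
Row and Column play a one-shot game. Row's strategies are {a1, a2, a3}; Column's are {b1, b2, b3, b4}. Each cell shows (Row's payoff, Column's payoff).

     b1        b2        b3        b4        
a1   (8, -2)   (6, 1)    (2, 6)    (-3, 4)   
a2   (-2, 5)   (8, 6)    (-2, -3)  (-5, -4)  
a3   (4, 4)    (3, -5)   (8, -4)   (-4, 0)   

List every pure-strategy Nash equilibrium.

(a2, b2)

Find each player's best response to every opponent strategy; NE are the intersections.
Row's best responses — vs b1: a1 (payoff 8); vs b2: a2 (payoff 8); vs b3: a3 (payoff 8); vs b4: a1 (payoff -3).
Column's best responses — vs a1: b3 (payoff 6); vs a2: b2 (payoff 6); vs a3: b1 (payoff 4).
The only mutual best response is (a2, b2); neither player gains by switching there.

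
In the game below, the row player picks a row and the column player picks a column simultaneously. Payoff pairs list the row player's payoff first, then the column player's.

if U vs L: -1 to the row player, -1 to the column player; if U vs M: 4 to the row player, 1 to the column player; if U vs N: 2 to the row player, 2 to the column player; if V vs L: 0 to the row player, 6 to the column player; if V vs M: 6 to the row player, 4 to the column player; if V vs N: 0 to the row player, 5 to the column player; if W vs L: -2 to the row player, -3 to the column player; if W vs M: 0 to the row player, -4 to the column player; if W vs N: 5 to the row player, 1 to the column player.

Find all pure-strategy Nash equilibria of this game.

(V, L) and (W, N)

Find each player's best response to every opponent strategy; NE are the intersections.
The row player's best responses — vs L: V (payoff 0); vs M: V (payoff 6); vs N: W (payoff 5).
The column player's best responses — vs U: N (payoff 2); vs V: L (payoff 6); vs W: N (payoff 1).
Mutual best responses occur at (V, L) and (W, N); at each, neither player gains by switching.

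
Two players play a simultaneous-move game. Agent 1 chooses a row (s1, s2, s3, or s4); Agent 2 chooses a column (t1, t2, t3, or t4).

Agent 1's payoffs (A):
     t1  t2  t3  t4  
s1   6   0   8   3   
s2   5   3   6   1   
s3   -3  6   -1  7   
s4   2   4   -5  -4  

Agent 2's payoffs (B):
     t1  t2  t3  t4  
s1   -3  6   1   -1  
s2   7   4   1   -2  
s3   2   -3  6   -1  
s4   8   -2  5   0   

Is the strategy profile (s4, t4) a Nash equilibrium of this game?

No

Holding Agent 2 at t4: Agent 1 gets -4 from s4 but could get 7 by switching to s3. Agent 1 has a profitable deviation.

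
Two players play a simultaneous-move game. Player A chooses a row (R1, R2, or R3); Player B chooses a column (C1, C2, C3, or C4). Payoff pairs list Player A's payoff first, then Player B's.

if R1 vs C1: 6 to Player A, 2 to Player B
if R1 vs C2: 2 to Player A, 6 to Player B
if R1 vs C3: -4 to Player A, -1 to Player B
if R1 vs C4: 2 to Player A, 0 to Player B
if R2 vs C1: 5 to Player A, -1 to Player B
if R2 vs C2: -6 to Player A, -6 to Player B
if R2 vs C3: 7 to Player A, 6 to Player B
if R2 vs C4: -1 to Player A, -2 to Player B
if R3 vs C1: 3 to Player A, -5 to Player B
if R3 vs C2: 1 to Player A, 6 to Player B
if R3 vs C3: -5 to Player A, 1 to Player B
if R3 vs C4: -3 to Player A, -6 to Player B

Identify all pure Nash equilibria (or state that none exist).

A profile is a Nash equilibrium when each player is best-responding to the other.
Player A's best responses — vs C1: R1 (payoff 6); vs C2: R1 (payoff 2); vs C3: R2 (payoff 7); vs C4: R1 (payoff 2).
Player B's best responses — vs R1: C2 (payoff 6); vs R2: C3 (payoff 6); vs R3: C2 (payoff 6).
Mutual best responses occur at (R1, C2) and (R2, C3); at each, neither player gains by switching.

(R1, C2) and (R2, C3)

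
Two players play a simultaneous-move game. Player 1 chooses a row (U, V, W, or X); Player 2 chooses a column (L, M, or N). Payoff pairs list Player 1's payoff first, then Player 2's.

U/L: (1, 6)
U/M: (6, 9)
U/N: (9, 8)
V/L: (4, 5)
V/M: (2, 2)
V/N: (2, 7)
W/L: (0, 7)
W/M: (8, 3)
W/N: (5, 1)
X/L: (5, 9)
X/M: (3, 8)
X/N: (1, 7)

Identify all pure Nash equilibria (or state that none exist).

Check mutual best responses: a cell is a NE iff neither player can gain by unilaterally deviating.
Player 1's best responses — vs L: X (payoff 5); vs M: W (payoff 8); vs N: U (payoff 9).
Player 2's best responses — vs U: M (payoff 9); vs V: N (payoff 7); vs W: L (payoff 7); vs X: L (payoff 9).
The only mutual best response is (X, L); neither player gains by switching there.

(X, L)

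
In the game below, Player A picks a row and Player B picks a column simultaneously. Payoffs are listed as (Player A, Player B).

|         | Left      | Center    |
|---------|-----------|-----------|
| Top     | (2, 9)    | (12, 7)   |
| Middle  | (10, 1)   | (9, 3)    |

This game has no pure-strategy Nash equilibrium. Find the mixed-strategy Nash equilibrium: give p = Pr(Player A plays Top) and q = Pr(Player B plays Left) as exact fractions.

p = 1/2, q = 3/11

Each player's mixing probability is pinned down by making the *other* player indifferent.
Player B indifferent between Left and Center: p·9 + (1−p)·1 = p·7 + (1−p)·3 ⟹ 1 + 8p = 3 + 4p ⟹ p = 1/2.
Player A indifferent between Top and Middle: q·2 + (1−q)·12 = q·10 + (1−q)·9 ⟹ 12 + (-10)q = 9 + 1q ⟹ q = 3/11.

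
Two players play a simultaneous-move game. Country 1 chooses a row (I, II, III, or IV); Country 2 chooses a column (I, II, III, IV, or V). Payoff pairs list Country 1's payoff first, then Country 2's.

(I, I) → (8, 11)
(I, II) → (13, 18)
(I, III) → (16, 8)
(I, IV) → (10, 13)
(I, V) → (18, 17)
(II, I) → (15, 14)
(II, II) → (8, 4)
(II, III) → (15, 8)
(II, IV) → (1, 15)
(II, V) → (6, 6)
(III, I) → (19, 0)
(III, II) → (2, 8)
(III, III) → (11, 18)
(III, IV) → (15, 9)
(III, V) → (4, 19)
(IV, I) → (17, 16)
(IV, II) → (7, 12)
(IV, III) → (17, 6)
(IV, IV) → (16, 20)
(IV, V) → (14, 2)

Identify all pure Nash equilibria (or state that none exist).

(I, II) and (IV, IV)

Find each player's best response to every opponent strategy; NE are the intersections.
Country 1's best responses — vs I: III (payoff 19); vs II: I (payoff 13); vs III: IV (payoff 17); vs IV: IV (payoff 16); vs V: I (payoff 18).
Country 2's best responses — vs I: II (payoff 18); vs II: IV (payoff 15); vs III: V (payoff 19); vs IV: IV (payoff 20).
Mutual best responses occur at (I, II) and (IV, IV); at each, neither player gains by switching.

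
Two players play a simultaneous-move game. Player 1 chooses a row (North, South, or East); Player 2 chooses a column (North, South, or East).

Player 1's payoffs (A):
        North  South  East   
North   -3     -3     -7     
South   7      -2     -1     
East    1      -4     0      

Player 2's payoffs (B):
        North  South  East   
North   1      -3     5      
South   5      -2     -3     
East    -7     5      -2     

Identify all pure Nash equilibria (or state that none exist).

Check mutual best responses: a cell is a NE iff neither player can gain by unilaterally deviating.
Player 1's best responses — vs North: South (payoff 7); vs South: South (payoff -2); vs East: East (payoff 0).
Player 2's best responses — vs North: East (payoff 5); vs South: North (payoff 5); vs East: South (payoff 5).
The only mutual best response is (South, North); neither player gains by switching there.

(South, North)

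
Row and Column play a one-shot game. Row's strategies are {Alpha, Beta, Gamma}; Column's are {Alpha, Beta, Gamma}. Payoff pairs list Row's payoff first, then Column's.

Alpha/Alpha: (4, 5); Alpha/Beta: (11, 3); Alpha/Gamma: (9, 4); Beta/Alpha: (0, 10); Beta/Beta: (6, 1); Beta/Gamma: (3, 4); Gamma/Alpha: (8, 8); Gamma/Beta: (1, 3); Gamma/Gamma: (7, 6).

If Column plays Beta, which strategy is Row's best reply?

Alpha

With Column fixed at Beta, Row's payoffs are: Alpha → 11, Beta → 6, Gamma → 1.
The maximum is 11, achieved by Alpha.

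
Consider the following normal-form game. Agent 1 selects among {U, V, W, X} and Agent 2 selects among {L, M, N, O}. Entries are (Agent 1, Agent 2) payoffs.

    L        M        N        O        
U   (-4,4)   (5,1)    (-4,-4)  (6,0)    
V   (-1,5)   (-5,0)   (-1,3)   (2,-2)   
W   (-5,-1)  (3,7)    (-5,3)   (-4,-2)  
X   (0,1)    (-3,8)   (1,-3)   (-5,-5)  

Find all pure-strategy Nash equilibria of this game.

A profile is a Nash equilibrium when each player is best-responding to the other.
Agent 1's best responses — vs L: X (payoff 0); vs M: U (payoff 5); vs N: X (payoff 1); vs O: U (payoff 6).
Agent 2's best responses — vs U: L (payoff 4); vs V: L (payoff 5); vs W: M (payoff 7); vs X: M (payoff 8).
No cell has both players best-responding. For instance, Agent 1's best reply to L is X, but against X Agent 2 prefers M over L.

No pure-strategy Nash equilibrium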